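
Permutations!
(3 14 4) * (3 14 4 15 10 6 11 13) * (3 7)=(3 4 14 15 10 6 11 13 7)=[0, 1, 2, 4, 14, 5, 11, 3, 8, 9, 6, 13, 12, 7, 15, 10]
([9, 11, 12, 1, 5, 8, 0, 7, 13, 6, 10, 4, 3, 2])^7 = (0 9 6)(1 12 13 5 11 3 2 8 4)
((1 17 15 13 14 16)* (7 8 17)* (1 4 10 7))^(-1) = (4 16 14 13 15 17 8 7 10)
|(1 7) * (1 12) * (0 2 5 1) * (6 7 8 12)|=6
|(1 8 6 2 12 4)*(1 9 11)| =8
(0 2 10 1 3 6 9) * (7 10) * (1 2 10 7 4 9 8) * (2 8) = (0 10 8 1 3 6 2 4 9) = [10, 3, 4, 6, 9, 5, 2, 7, 1, 0, 8]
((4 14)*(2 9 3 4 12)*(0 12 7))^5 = (0 4 2 7 3 12 14 9)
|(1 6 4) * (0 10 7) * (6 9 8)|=|(0 10 7)(1 9 8 6 4)|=15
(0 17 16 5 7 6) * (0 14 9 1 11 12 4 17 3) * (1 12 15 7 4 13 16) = [3, 11, 2, 0, 17, 4, 14, 6, 8, 12, 10, 15, 13, 16, 9, 7, 5, 1] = (0 3)(1 11 15 7 6 14 9 12 13 16 5 4 17)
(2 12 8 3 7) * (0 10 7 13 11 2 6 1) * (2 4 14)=(0 10 7 6 1)(2 12 8 3 13 11 4 14)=[10, 0, 12, 13, 14, 5, 1, 6, 3, 9, 7, 4, 8, 11, 2]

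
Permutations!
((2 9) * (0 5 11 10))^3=(0 10 11 5)(2 9)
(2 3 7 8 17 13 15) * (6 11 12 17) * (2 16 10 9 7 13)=(2 3 13 15 16 10 9 7 8 6 11 12 17)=[0, 1, 3, 13, 4, 5, 11, 8, 6, 7, 9, 12, 17, 15, 14, 16, 10, 2]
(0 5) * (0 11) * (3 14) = [5, 1, 2, 14, 4, 11, 6, 7, 8, 9, 10, 0, 12, 13, 3] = (0 5 11)(3 14)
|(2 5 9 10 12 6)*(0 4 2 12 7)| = 14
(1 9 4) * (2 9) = (1 2 9 4) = [0, 2, 9, 3, 1, 5, 6, 7, 8, 4]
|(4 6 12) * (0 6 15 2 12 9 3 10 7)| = |(0 6 9 3 10 7)(2 12 4 15)| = 12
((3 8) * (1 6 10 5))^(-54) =((1 6 10 5)(3 8))^(-54) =(1 10)(5 6)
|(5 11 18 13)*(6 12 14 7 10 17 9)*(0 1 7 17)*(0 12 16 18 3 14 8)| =30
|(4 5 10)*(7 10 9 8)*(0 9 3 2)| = |(0 9 8 7 10 4 5 3 2)| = 9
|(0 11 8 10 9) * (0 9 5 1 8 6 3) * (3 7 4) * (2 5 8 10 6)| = 11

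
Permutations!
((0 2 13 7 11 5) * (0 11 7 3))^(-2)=(0 13)(2 3)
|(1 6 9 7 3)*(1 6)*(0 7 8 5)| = 7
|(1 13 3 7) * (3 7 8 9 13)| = 6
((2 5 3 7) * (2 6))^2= (2 3 6 5 7)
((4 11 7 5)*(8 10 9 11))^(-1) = (4 5 7 11 9 10 8)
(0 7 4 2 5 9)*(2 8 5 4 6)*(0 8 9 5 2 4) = (0 7 6 4 9 8 2) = [7, 1, 0, 3, 9, 5, 4, 6, 2, 8]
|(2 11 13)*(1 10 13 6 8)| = 7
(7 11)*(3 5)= [0, 1, 2, 5, 4, 3, 6, 11, 8, 9, 10, 7]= (3 5)(7 11)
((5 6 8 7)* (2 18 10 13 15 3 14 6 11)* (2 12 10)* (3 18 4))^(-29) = ((2 4 3 14 6 8 7 5 11 12 10 13 15 18))^(-29) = (2 18 15 13 10 12 11 5 7 8 6 14 3 4)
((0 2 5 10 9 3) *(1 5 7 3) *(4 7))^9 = (0 3 7 4 2)(1 5 10 9)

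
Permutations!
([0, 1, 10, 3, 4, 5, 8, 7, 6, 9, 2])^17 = (2 10)(6 8)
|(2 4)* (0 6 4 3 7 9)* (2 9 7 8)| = |(0 6 4 9)(2 3 8)| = 12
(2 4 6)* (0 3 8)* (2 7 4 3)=(0 2 3 8)(4 6 7)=[2, 1, 3, 8, 6, 5, 7, 4, 0]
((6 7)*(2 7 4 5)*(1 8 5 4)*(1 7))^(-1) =(1 2 5 8)(6 7)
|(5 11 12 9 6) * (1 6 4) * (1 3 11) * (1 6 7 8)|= 30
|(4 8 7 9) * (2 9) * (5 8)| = |(2 9 4 5 8 7)| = 6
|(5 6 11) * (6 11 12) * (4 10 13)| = |(4 10 13)(5 11)(6 12)| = 6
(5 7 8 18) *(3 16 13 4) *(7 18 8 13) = (3 16 7 13 4)(5 18) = [0, 1, 2, 16, 3, 18, 6, 13, 8, 9, 10, 11, 12, 4, 14, 15, 7, 17, 5]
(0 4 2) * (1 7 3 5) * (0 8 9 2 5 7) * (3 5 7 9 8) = (0 4 7 5 1)(2 3 9) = [4, 0, 3, 9, 7, 1, 6, 5, 8, 2]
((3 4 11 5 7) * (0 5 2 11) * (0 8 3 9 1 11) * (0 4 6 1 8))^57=((0 5 7 9 8 3 6 1 11 2 4))^57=(0 7 8 6 11 4 5 9 3 1 2)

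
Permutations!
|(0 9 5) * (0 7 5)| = 2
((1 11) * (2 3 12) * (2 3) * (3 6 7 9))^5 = (12)(1 11)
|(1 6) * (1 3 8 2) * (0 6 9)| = 7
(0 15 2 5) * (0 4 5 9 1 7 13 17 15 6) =(0 6)(1 7 13 17 15 2 9)(4 5) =[6, 7, 9, 3, 5, 4, 0, 13, 8, 1, 10, 11, 12, 17, 14, 2, 16, 15]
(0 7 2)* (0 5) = (0 7 2 5) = [7, 1, 5, 3, 4, 0, 6, 2]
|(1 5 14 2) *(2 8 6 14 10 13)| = |(1 5 10 13 2)(6 14 8)| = 15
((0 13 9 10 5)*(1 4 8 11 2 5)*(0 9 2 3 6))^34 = ((0 13 2 5 9 10 1 4 8 11 3 6))^34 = (0 3 8 1 9 2)(4 10 5 13 6 11)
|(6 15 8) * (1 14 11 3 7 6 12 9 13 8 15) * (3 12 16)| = 11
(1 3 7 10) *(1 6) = (1 3 7 10 6) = [0, 3, 2, 7, 4, 5, 1, 10, 8, 9, 6]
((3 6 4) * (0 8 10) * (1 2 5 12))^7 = (0 8 10)(1 12 5 2)(3 6 4)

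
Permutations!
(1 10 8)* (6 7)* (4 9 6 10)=(1 4 9 6 7 10 8)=[0, 4, 2, 3, 9, 5, 7, 10, 1, 6, 8]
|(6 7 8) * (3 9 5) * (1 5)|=12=|(1 5 3 9)(6 7 8)|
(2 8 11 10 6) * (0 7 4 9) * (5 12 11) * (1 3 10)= [7, 3, 8, 10, 9, 12, 2, 4, 5, 0, 6, 1, 11]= (0 7 4 9)(1 3 10 6 2 8 5 12 11)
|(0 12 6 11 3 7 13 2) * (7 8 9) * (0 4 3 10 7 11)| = 9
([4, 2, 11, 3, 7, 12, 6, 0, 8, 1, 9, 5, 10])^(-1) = (0 7 4)(1 9 10 12 5 11 2)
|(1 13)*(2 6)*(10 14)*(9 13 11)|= 4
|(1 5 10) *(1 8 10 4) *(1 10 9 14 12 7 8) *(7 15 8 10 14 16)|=11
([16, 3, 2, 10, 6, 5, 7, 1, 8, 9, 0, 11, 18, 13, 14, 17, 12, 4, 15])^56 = [7, 17, 2, 4, 12, 5, 18, 15, 8, 9, 6, 11, 3, 13, 14, 0, 1, 16, 10]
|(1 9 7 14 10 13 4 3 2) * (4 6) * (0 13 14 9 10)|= |(0 13 6 4 3 2 1 10 14)(7 9)|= 18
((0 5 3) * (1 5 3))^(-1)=(0 3)(1 5)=((0 3)(1 5))^(-1)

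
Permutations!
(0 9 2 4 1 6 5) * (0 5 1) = (0 9 2 4)(1 6) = [9, 6, 4, 3, 0, 5, 1, 7, 8, 2]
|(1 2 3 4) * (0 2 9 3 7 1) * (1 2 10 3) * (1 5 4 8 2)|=10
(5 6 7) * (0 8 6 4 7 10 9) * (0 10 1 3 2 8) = (1 3 2 8 6)(4 7 5)(9 10) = [0, 3, 8, 2, 7, 4, 1, 5, 6, 10, 9]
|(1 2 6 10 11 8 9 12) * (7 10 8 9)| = 9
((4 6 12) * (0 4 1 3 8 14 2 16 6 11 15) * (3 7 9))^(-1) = (0 15 11 4)(1 12 6 16 2 14 8 3 9 7)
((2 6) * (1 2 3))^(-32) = ((1 2 6 3))^(-32) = (6)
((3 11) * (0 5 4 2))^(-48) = (11)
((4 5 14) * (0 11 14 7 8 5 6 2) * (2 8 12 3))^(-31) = ((0 11 14 4 6 8 5 7 12 3 2))^(-31) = (0 14 6 5 12 2 11 4 8 7 3)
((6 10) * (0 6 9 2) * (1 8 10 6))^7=(0 1 8 10 9 2)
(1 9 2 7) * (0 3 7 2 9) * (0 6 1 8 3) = [0, 6, 2, 7, 4, 5, 1, 8, 3, 9] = (9)(1 6)(3 7 8)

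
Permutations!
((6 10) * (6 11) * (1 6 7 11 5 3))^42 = (11)(1 10 3 6 5)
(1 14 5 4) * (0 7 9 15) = [7, 14, 2, 3, 1, 4, 6, 9, 8, 15, 10, 11, 12, 13, 5, 0] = (0 7 9 15)(1 14 5 4)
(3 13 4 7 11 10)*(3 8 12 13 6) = (3 6)(4 7 11 10 8 12 13) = [0, 1, 2, 6, 7, 5, 3, 11, 12, 9, 8, 10, 13, 4]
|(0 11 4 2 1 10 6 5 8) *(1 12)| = 10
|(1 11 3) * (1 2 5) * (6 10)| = |(1 11 3 2 5)(6 10)| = 10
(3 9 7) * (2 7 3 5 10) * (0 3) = (0 3 9)(2 7 5 10) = [3, 1, 7, 9, 4, 10, 6, 5, 8, 0, 2]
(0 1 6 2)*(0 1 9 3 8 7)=(0 9 3 8 7)(1 6 2)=[9, 6, 1, 8, 4, 5, 2, 0, 7, 3]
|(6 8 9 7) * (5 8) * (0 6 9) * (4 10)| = 4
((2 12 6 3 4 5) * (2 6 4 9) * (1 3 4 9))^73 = ((1 3)(2 12 9)(4 5 6))^73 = (1 3)(2 12 9)(4 5 6)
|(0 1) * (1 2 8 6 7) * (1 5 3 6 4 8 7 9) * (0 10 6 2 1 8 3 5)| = |(0 1 10 6 9 8 4 3 2 7)| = 10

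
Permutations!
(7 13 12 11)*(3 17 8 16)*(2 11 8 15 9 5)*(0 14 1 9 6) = (0 14 1 9 5 2 11 7 13 12 8 16 3 17 15 6) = [14, 9, 11, 17, 4, 2, 0, 13, 16, 5, 10, 7, 8, 12, 1, 6, 3, 15]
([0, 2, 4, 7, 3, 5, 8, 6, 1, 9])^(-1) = [0, 8, 1, 4, 2, 5, 7, 3, 6, 9]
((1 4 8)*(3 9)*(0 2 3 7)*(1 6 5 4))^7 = (0 3 7 2 9)(4 5 6 8)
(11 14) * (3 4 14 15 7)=(3 4 14 11 15 7)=[0, 1, 2, 4, 14, 5, 6, 3, 8, 9, 10, 15, 12, 13, 11, 7]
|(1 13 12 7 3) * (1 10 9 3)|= |(1 13 12 7)(3 10 9)|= 12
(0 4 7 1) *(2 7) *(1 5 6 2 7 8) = (0 4 7 5 6 2 8 1) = [4, 0, 8, 3, 7, 6, 2, 5, 1]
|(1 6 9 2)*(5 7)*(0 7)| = 12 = |(0 7 5)(1 6 9 2)|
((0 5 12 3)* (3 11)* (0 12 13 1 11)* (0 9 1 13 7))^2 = ((13)(0 5 7)(1 11 3 12 9))^2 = (13)(0 7 5)(1 3 9 11 12)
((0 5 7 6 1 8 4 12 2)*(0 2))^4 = ((0 5 7 6 1 8 4 12))^4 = (0 1)(4 7)(5 8)(6 12)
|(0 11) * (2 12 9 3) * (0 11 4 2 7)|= 7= |(0 4 2 12 9 3 7)|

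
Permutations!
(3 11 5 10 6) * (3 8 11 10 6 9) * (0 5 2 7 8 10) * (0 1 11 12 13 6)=(0 5)(1 11 2 7 8 12 13 6 10 9 3)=[5, 11, 7, 1, 4, 0, 10, 8, 12, 3, 9, 2, 13, 6]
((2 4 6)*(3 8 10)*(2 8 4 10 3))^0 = (10)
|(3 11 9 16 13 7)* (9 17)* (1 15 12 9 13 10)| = |(1 15 12 9 16 10)(3 11 17 13 7)| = 30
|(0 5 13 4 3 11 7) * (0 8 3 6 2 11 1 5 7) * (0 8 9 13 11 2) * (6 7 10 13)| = |(0 10 13 4 7 9 6)(1 5 11 8 3)| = 35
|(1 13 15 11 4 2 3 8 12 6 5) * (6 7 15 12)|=|(1 13 12 7 15 11 4 2 3 8 6 5)|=12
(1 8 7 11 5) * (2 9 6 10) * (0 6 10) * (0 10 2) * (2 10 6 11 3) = (0 11 5 1 8 7 3 2 9 10) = [11, 8, 9, 2, 4, 1, 6, 3, 7, 10, 0, 5]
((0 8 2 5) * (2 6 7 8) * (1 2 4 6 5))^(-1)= (0 5 8 7 6 4)(1 2)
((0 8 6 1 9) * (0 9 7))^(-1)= ((9)(0 8 6 1 7))^(-1)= (9)(0 7 1 6 8)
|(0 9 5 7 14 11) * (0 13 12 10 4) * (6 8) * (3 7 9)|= |(0 3 7 14 11 13 12 10 4)(5 9)(6 8)|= 18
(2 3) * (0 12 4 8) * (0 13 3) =[12, 1, 0, 2, 8, 5, 6, 7, 13, 9, 10, 11, 4, 3] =(0 12 4 8 13 3 2)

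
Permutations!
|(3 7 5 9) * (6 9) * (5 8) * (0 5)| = |(0 5 6 9 3 7 8)| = 7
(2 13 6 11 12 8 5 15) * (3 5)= (2 13 6 11 12 8 3 5 15)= [0, 1, 13, 5, 4, 15, 11, 7, 3, 9, 10, 12, 8, 6, 14, 2]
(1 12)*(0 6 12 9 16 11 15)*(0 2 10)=(0 6 12 1 9 16 11 15 2 10)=[6, 9, 10, 3, 4, 5, 12, 7, 8, 16, 0, 15, 1, 13, 14, 2, 11]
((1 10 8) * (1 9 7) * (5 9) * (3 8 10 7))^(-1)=((10)(1 7)(3 8 5 9))^(-1)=(10)(1 7)(3 9 5 8)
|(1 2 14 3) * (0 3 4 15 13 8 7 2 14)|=|(0 3 1 14 4 15 13 8 7 2)|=10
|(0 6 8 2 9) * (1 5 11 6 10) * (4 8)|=|(0 10 1 5 11 6 4 8 2 9)|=10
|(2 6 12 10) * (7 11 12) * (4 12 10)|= 10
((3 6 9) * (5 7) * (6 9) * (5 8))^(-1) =(3 9)(5 8 7)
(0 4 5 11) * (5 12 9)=(0 4 12 9 5 11)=[4, 1, 2, 3, 12, 11, 6, 7, 8, 5, 10, 0, 9]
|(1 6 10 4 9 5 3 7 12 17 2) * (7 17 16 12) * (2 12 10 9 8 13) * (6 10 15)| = |(1 10 4 8 13 2)(3 17 12 16 15 6 9 5)| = 24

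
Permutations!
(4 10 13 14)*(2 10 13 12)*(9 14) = (2 10 12)(4 13 9 14) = [0, 1, 10, 3, 13, 5, 6, 7, 8, 14, 12, 11, 2, 9, 4]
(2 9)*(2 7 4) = [0, 1, 9, 3, 2, 5, 6, 4, 8, 7] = (2 9 7 4)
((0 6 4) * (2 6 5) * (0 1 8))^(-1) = (0 8 1 4 6 2 5)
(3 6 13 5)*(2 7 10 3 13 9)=(2 7 10 3 6 9)(5 13)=[0, 1, 7, 6, 4, 13, 9, 10, 8, 2, 3, 11, 12, 5]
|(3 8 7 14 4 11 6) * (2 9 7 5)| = |(2 9 7 14 4 11 6 3 8 5)| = 10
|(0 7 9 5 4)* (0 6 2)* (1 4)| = 8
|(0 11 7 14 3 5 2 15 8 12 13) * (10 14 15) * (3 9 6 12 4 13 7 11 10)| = |(0 10 14 9 6 12 7 15 8 4 13)(2 3 5)| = 33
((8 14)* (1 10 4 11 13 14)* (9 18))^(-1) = ((1 10 4 11 13 14 8)(9 18))^(-1) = (1 8 14 13 11 4 10)(9 18)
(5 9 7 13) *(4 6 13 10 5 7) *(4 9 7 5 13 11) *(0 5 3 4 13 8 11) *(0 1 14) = [5, 14, 2, 4, 6, 7, 1, 10, 11, 9, 8, 13, 12, 3, 0] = (0 5 7 10 8 11 13 3 4 6 1 14)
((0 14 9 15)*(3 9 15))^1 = ((0 14 15)(3 9))^1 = (0 14 15)(3 9)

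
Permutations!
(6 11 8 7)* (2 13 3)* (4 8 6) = (2 13 3)(4 8 7)(6 11) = [0, 1, 13, 2, 8, 5, 11, 4, 7, 9, 10, 6, 12, 3]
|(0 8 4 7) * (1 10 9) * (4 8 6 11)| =|(0 6 11 4 7)(1 10 9)| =15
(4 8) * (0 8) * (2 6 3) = (0 8 4)(2 6 3) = [8, 1, 6, 2, 0, 5, 3, 7, 4]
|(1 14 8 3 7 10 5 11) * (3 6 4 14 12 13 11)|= |(1 12 13 11)(3 7 10 5)(4 14 8 6)|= 4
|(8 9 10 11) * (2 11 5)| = 6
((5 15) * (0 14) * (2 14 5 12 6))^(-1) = (0 14 2 6 12 15 5) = ((0 5 15 12 6 2 14))^(-1)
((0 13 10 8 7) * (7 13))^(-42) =((0 7)(8 13 10))^(-42) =(13)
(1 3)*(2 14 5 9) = (1 3)(2 14 5 9) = [0, 3, 14, 1, 4, 9, 6, 7, 8, 2, 10, 11, 12, 13, 5]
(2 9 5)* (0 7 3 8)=(0 7 3 8)(2 9 5)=[7, 1, 9, 8, 4, 2, 6, 3, 0, 5]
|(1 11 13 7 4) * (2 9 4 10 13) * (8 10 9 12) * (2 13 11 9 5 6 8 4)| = |(1 9 2 12 4)(5 6 8 10 11 13 7)| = 35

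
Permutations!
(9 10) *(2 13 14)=(2 13 14)(9 10)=[0, 1, 13, 3, 4, 5, 6, 7, 8, 10, 9, 11, 12, 14, 2]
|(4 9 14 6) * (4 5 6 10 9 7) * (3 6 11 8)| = |(3 6 5 11 8)(4 7)(9 14 10)| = 30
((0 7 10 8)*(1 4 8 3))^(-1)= ((0 7 10 3 1 4 8))^(-1)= (0 8 4 1 3 10 7)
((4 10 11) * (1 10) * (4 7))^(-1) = (1 4 7 11 10)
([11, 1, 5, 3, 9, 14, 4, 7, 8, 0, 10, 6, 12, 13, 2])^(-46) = (0 9 4 6 11)(2 14 5)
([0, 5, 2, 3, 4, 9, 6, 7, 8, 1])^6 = [0, 1, 2, 3, 4, 5, 6, 7, 8, 9]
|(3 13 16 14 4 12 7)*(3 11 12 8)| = |(3 13 16 14 4 8)(7 11 12)| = 6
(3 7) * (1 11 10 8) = [0, 11, 2, 7, 4, 5, 6, 3, 1, 9, 8, 10] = (1 11 10 8)(3 7)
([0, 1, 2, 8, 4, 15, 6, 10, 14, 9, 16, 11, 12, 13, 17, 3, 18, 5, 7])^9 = (3 17)(5 8)(7 10 16 18)(14 15)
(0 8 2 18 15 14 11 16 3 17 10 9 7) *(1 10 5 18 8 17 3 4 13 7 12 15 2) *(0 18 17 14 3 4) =[14, 10, 8, 4, 13, 17, 6, 18, 1, 12, 9, 16, 15, 7, 11, 3, 0, 5, 2] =(0 14 11 16)(1 10 9 12 15 3 4 13 7 18 2 8)(5 17)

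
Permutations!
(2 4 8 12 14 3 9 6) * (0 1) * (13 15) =(0 1)(2 4 8 12 14 3 9 6)(13 15) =[1, 0, 4, 9, 8, 5, 2, 7, 12, 6, 10, 11, 14, 15, 3, 13]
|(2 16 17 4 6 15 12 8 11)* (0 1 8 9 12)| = 10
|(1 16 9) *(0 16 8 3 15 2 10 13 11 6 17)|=|(0 16 9 1 8 3 15 2 10 13 11 6 17)|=13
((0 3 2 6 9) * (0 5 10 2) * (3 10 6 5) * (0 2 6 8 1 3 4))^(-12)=((0 10 6 9 4)(1 3 2 5 8))^(-12)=(0 9 10 4 6)(1 5 3 8 2)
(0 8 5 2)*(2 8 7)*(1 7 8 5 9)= (0 8 9 1 7 2)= [8, 7, 0, 3, 4, 5, 6, 2, 9, 1]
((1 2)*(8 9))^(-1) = ((1 2)(8 9))^(-1) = (1 2)(8 9)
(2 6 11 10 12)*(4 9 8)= [0, 1, 6, 3, 9, 5, 11, 7, 4, 8, 12, 10, 2]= (2 6 11 10 12)(4 9 8)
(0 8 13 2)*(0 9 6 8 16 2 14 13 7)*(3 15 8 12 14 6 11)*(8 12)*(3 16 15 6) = [15, 1, 9, 6, 4, 5, 8, 0, 7, 11, 10, 16, 14, 3, 13, 12, 2] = (0 15 12 14 13 3 6 8 7)(2 9 11 16)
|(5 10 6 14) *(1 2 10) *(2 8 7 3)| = |(1 8 7 3 2 10 6 14 5)| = 9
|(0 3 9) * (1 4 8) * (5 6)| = |(0 3 9)(1 4 8)(5 6)| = 6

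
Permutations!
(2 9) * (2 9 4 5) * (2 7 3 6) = [0, 1, 4, 6, 5, 7, 2, 3, 8, 9] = (9)(2 4 5 7 3 6)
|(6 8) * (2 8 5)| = 4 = |(2 8 6 5)|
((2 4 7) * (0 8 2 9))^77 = (0 9 7 4 2 8)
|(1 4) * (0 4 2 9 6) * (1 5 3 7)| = |(0 4 5 3 7 1 2 9 6)| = 9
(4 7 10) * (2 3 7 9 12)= (2 3 7 10 4 9 12)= [0, 1, 3, 7, 9, 5, 6, 10, 8, 12, 4, 11, 2]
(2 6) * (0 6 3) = (0 6 2 3) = [6, 1, 3, 0, 4, 5, 2]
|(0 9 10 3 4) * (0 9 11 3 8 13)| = |(0 11 3 4 9 10 8 13)| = 8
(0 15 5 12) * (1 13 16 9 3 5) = (0 15 1 13 16 9 3 5 12) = [15, 13, 2, 5, 4, 12, 6, 7, 8, 3, 10, 11, 0, 16, 14, 1, 9]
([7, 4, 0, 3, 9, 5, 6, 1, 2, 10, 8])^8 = (10)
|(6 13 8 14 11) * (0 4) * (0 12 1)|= |(0 4 12 1)(6 13 8 14 11)|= 20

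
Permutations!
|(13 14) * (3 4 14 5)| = |(3 4 14 13 5)| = 5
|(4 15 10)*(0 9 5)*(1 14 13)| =3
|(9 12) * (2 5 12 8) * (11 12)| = |(2 5 11 12 9 8)| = 6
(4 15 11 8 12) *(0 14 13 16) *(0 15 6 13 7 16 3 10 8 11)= (0 14 7 16 15)(3 10 8 12 4 6 13)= [14, 1, 2, 10, 6, 5, 13, 16, 12, 9, 8, 11, 4, 3, 7, 0, 15]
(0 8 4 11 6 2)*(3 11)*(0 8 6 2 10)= (0 6 10)(2 8 4 3 11)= [6, 1, 8, 11, 3, 5, 10, 7, 4, 9, 0, 2]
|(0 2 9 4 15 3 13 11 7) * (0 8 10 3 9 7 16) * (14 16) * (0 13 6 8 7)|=|(0 2)(3 6 8 10)(4 15 9)(11 14 16 13)|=12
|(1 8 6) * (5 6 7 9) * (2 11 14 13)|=|(1 8 7 9 5 6)(2 11 14 13)|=12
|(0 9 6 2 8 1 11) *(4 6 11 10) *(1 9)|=9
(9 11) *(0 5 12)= (0 5 12)(9 11)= [5, 1, 2, 3, 4, 12, 6, 7, 8, 11, 10, 9, 0]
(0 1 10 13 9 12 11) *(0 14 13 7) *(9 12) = (0 1 10 7)(11 14 13 12) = [1, 10, 2, 3, 4, 5, 6, 0, 8, 9, 7, 14, 11, 12, 13]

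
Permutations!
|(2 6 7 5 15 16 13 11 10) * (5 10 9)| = 12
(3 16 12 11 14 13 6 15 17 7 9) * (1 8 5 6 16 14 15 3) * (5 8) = [0, 5, 2, 14, 4, 6, 3, 9, 8, 1, 10, 15, 11, 16, 13, 17, 12, 7] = (1 5 6 3 14 13 16 12 11 15 17 7 9)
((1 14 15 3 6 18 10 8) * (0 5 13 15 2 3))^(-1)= (0 15 13 5)(1 8 10 18 6 3 2 14)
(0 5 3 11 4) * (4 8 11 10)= (0 5 3 10 4)(8 11)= [5, 1, 2, 10, 0, 3, 6, 7, 11, 9, 4, 8]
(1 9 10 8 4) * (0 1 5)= (0 1 9 10 8 4 5)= [1, 9, 2, 3, 5, 0, 6, 7, 4, 10, 8]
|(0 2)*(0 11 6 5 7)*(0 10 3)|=8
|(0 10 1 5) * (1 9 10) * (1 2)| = |(0 2 1 5)(9 10)| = 4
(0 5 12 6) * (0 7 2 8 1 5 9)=[9, 5, 8, 3, 4, 12, 7, 2, 1, 0, 10, 11, 6]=(0 9)(1 5 12 6 7 2 8)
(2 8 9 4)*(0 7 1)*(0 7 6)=[6, 7, 8, 3, 2, 5, 0, 1, 9, 4]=(0 6)(1 7)(2 8 9 4)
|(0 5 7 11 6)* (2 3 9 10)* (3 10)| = 10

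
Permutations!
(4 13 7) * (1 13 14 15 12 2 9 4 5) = (1 13 7 5)(2 9 4 14 15 12) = [0, 13, 9, 3, 14, 1, 6, 5, 8, 4, 10, 11, 2, 7, 15, 12]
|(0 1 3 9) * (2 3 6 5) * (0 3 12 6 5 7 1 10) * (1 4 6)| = 12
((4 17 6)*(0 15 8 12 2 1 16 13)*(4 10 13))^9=(0 6 16 12)(1 8 13 17)(2 15 10 4)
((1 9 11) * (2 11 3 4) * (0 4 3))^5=((0 4 2 11 1 9))^5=(0 9 1 11 2 4)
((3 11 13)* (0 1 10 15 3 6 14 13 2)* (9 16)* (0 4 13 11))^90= (16)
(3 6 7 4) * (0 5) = [5, 1, 2, 6, 3, 0, 7, 4] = (0 5)(3 6 7 4)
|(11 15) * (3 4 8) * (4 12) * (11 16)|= |(3 12 4 8)(11 15 16)|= 12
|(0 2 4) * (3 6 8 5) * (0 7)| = 4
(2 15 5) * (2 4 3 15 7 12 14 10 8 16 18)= (2 7 12 14 10 8 16 18)(3 15 5 4)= [0, 1, 7, 15, 3, 4, 6, 12, 16, 9, 8, 11, 14, 13, 10, 5, 18, 17, 2]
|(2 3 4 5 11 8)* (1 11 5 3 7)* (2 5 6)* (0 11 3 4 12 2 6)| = 20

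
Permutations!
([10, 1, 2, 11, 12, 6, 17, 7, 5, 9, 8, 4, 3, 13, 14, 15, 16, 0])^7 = [10, 1, 2, 12, 11, 6, 17, 7, 5, 9, 8, 3, 4, 13, 14, 15, 16, 0]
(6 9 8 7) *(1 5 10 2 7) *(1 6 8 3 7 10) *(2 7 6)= (1 5)(2 10 7 8)(3 6 9)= [0, 5, 10, 6, 4, 1, 9, 8, 2, 3, 7]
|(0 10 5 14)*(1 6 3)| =|(0 10 5 14)(1 6 3)| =12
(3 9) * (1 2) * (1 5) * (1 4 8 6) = (1 2 5 4 8 6)(3 9) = [0, 2, 5, 9, 8, 4, 1, 7, 6, 3]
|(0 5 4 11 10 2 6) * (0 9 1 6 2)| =15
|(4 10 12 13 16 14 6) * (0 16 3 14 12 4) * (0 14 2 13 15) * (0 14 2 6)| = 20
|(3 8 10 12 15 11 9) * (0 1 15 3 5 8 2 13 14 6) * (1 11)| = |(0 11 9 5 8 10 12 3 2 13 14 6)(1 15)| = 12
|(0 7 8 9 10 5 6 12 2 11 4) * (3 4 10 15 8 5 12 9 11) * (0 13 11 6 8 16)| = |(0 7 5 8 6 9 15 16)(2 3 4 13 11 10 12)| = 56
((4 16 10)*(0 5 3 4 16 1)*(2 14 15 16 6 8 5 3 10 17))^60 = (17)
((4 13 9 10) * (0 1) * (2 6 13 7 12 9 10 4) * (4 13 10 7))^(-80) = ((0 1)(2 6 10)(7 12 9 13))^(-80) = (13)(2 6 10)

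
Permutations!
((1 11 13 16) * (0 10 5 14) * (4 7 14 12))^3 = ((0 10 5 12 4 7 14)(1 11 13 16))^3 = (0 12 14 5 7 10 4)(1 16 13 11)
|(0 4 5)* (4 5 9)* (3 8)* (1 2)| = |(0 5)(1 2)(3 8)(4 9)| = 2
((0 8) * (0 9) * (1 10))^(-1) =((0 8 9)(1 10))^(-1) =(0 9 8)(1 10)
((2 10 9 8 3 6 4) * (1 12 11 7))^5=((1 12 11 7)(2 10 9 8 3 6 4))^5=(1 12 11 7)(2 6 8 10 4 3 9)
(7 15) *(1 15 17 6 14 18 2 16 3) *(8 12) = (1 15 7 17 6 14 18 2 16 3)(8 12) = [0, 15, 16, 1, 4, 5, 14, 17, 12, 9, 10, 11, 8, 13, 18, 7, 3, 6, 2]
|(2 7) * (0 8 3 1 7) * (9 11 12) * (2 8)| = |(0 2)(1 7 8 3)(9 11 12)| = 12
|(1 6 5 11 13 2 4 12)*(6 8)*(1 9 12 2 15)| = 14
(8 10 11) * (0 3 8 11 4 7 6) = (11)(0 3 8 10 4 7 6) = [3, 1, 2, 8, 7, 5, 0, 6, 10, 9, 4, 11]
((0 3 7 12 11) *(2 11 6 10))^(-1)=((0 3 7 12 6 10 2 11))^(-1)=(0 11 2 10 6 12 7 3)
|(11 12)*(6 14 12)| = 4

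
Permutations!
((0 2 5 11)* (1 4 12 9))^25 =((0 2 5 11)(1 4 12 9))^25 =(0 2 5 11)(1 4 12 9)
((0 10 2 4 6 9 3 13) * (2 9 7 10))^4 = (0 7 13 6 3 4 9 2 10)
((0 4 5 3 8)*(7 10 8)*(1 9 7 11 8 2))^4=((0 4 5 3 11 8)(1 9 7 10 2))^4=(0 11 5)(1 2 10 7 9)(3 4 8)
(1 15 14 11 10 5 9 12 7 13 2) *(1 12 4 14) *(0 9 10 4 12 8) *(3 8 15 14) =(0 9 12 7 13 2 15 1 14 11 4 3 8)(5 10) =[9, 14, 15, 8, 3, 10, 6, 13, 0, 12, 5, 4, 7, 2, 11, 1]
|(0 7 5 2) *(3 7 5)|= 6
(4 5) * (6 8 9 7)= [0, 1, 2, 3, 5, 4, 8, 6, 9, 7]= (4 5)(6 8 9 7)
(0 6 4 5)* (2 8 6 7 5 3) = (0 7 5)(2 8 6 4 3) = [7, 1, 8, 2, 3, 0, 4, 5, 6]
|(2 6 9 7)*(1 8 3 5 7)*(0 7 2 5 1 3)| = |(0 7 5 2 6 9 3 1 8)| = 9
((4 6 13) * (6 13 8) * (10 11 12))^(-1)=((4 13)(6 8)(10 11 12))^(-1)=(4 13)(6 8)(10 12 11)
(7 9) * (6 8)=(6 8)(7 9)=[0, 1, 2, 3, 4, 5, 8, 9, 6, 7]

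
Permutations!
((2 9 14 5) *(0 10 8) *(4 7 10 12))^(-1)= (0 8 10 7 4 12)(2 5 14 9)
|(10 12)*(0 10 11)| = |(0 10 12 11)| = 4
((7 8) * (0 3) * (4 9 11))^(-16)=(4 11 9)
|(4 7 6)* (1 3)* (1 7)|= 5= |(1 3 7 6 4)|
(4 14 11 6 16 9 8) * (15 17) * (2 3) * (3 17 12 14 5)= (2 17 15 12 14 11 6 16 9 8 4 5 3)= [0, 1, 17, 2, 5, 3, 16, 7, 4, 8, 10, 6, 14, 13, 11, 12, 9, 15]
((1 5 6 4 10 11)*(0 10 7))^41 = ((0 10 11 1 5 6 4 7))^41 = (0 10 11 1 5 6 4 7)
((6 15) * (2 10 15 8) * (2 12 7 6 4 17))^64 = (2 17 4 15 10)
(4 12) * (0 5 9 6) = (0 5 9 6)(4 12) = [5, 1, 2, 3, 12, 9, 0, 7, 8, 6, 10, 11, 4]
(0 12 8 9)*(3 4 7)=(0 12 8 9)(3 4 7)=[12, 1, 2, 4, 7, 5, 6, 3, 9, 0, 10, 11, 8]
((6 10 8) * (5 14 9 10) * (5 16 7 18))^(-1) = (5 18 7 16 6 8 10 9 14)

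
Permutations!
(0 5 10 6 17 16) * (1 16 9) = (0 5 10 6 17 9 1 16) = [5, 16, 2, 3, 4, 10, 17, 7, 8, 1, 6, 11, 12, 13, 14, 15, 0, 9]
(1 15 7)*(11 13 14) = (1 15 7)(11 13 14) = [0, 15, 2, 3, 4, 5, 6, 1, 8, 9, 10, 13, 12, 14, 11, 7]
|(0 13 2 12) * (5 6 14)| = |(0 13 2 12)(5 6 14)| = 12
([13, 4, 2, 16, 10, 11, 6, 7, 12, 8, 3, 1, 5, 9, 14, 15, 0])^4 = [12, 16, 2, 9, 0, 10, 6, 7, 1, 11, 13, 3, 4, 5, 14, 15, 8]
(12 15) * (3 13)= [0, 1, 2, 13, 4, 5, 6, 7, 8, 9, 10, 11, 15, 3, 14, 12]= (3 13)(12 15)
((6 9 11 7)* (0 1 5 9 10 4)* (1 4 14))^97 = (0 4)(1 5 9 11 7 6 10 14)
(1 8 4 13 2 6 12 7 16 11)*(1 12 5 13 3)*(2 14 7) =(1 8 4 3)(2 6 5 13 14 7 16 11 12) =[0, 8, 6, 1, 3, 13, 5, 16, 4, 9, 10, 12, 2, 14, 7, 15, 11]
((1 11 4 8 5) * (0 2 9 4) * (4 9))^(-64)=((0 2 4 8 5 1 11))^(-64)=(0 11 1 5 8 4 2)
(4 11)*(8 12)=(4 11)(8 12)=[0, 1, 2, 3, 11, 5, 6, 7, 12, 9, 10, 4, 8]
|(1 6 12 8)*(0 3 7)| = 12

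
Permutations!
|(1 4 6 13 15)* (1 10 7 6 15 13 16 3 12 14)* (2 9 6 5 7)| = 22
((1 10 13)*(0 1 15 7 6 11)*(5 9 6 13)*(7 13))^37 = ((0 1 10 5 9 6 11)(13 15))^37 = (0 10 9 11 1 5 6)(13 15)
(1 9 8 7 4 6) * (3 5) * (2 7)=(1 9 8 2 7 4 6)(3 5)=[0, 9, 7, 5, 6, 3, 1, 4, 2, 8]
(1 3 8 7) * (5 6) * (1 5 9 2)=(1 3 8 7 5 6 9 2)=[0, 3, 1, 8, 4, 6, 9, 5, 7, 2]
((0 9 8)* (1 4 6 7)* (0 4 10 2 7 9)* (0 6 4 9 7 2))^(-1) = (0 10 1 7 6)(8 9)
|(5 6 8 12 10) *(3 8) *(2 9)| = |(2 9)(3 8 12 10 5 6)| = 6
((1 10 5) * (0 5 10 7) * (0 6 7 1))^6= (10)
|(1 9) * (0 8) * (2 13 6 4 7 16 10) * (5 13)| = 8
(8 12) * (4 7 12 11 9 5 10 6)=(4 7 12 8 11 9 5 10 6)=[0, 1, 2, 3, 7, 10, 4, 12, 11, 5, 6, 9, 8]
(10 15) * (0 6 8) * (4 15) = (0 6 8)(4 15 10) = [6, 1, 2, 3, 15, 5, 8, 7, 0, 9, 4, 11, 12, 13, 14, 10]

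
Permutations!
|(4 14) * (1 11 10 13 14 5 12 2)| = |(1 11 10 13 14 4 5 12 2)| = 9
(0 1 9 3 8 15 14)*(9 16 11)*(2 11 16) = (16)(0 1 2 11 9 3 8 15 14) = [1, 2, 11, 8, 4, 5, 6, 7, 15, 3, 10, 9, 12, 13, 0, 14, 16]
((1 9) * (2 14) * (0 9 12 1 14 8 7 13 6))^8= (14)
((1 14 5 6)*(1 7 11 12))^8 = (1 14 5 6 7 11 12)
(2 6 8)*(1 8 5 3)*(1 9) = (1 8 2 6 5 3 9) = [0, 8, 6, 9, 4, 3, 5, 7, 2, 1]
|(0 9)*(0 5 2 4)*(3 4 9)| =|(0 3 4)(2 9 5)| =3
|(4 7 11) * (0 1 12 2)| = 12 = |(0 1 12 2)(4 7 11)|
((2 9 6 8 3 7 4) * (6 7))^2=(2 7)(3 8 6)(4 9)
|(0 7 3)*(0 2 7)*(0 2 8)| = 5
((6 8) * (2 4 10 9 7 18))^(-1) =((2 4 10 9 7 18)(6 8))^(-1) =(2 18 7 9 10 4)(6 8)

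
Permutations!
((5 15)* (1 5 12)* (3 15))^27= (1 3 12 5 15)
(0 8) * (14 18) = [8, 1, 2, 3, 4, 5, 6, 7, 0, 9, 10, 11, 12, 13, 18, 15, 16, 17, 14] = (0 8)(14 18)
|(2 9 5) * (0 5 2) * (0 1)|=6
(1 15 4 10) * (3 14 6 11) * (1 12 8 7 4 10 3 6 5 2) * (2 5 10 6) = (1 15 6 11 2)(3 14 10 12 8 7 4) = [0, 15, 1, 14, 3, 5, 11, 4, 7, 9, 12, 2, 8, 13, 10, 6]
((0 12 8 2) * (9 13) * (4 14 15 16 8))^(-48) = ((0 12 4 14 15 16 8 2)(9 13))^(-48) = (16)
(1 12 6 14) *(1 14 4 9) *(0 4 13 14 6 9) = [4, 12, 2, 3, 0, 5, 13, 7, 8, 1, 10, 11, 9, 14, 6] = (0 4)(1 12 9)(6 13 14)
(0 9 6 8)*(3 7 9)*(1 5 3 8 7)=(0 8)(1 5 3)(6 7 9)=[8, 5, 2, 1, 4, 3, 7, 9, 0, 6]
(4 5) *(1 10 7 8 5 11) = (1 10 7 8 5 4 11) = [0, 10, 2, 3, 11, 4, 6, 8, 5, 9, 7, 1]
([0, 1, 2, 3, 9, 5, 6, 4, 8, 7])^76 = (4 9 7)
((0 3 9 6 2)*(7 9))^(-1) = (0 2 6 9 7 3)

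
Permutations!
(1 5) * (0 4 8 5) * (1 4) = (0 1)(4 8 5) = [1, 0, 2, 3, 8, 4, 6, 7, 5]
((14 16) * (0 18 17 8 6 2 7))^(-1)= (0 7 2 6 8 17 18)(14 16)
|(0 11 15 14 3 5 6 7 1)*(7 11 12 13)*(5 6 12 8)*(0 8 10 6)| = 42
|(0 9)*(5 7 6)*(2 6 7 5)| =|(0 9)(2 6)| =2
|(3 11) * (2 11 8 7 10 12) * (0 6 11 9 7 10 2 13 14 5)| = 30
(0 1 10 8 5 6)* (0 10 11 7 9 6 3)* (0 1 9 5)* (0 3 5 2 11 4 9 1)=[1, 4, 11, 0, 9, 5, 10, 2, 3, 6, 8, 7]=(0 1 4 9 6 10 8 3)(2 11 7)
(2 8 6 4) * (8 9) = (2 9 8 6 4) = [0, 1, 9, 3, 2, 5, 4, 7, 6, 8]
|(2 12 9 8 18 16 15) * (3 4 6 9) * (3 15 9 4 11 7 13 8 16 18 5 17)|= 42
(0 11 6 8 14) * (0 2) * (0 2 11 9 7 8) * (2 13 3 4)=(0 9 7 8 14 11 6)(2 13 3 4)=[9, 1, 13, 4, 2, 5, 0, 8, 14, 7, 10, 6, 12, 3, 11]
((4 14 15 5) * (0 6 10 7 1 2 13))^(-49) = (4 5 15 14)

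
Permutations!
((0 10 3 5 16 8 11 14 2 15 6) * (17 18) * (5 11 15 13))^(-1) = ((0 10 3 11 14 2 13 5 16 8 15 6)(17 18))^(-1) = (0 6 15 8 16 5 13 2 14 11 3 10)(17 18)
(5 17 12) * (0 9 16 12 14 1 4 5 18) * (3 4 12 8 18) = (0 9 16 8 18)(1 12 3 4 5 17 14) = [9, 12, 2, 4, 5, 17, 6, 7, 18, 16, 10, 11, 3, 13, 1, 15, 8, 14, 0]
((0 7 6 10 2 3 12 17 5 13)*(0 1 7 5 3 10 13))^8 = ((0 5)(1 7 6 13)(2 10)(3 12 17))^8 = (3 17 12)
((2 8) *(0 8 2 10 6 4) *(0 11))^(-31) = (0 11 4 6 10 8)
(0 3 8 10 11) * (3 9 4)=[9, 1, 2, 8, 3, 5, 6, 7, 10, 4, 11, 0]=(0 9 4 3 8 10 11)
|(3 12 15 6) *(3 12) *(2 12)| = 4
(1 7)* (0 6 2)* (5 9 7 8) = [6, 8, 0, 3, 4, 9, 2, 1, 5, 7] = (0 6 2)(1 8 5 9 7)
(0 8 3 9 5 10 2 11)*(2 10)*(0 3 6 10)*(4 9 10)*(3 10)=[8, 1, 11, 3, 9, 2, 4, 7, 6, 5, 0, 10]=(0 8 6 4 9 5 2 11 10)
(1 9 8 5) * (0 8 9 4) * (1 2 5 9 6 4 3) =(0 8 9 6 4)(1 3)(2 5) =[8, 3, 5, 1, 0, 2, 4, 7, 9, 6]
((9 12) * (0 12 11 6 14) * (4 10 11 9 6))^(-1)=((0 12 6 14)(4 10 11))^(-1)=(0 14 6 12)(4 11 10)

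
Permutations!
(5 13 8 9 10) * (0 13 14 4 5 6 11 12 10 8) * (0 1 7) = [13, 7, 2, 3, 5, 14, 11, 0, 9, 8, 6, 12, 10, 1, 4] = (0 13 1 7)(4 5 14)(6 11 12 10)(8 9)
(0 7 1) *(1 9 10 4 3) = [7, 0, 2, 1, 3, 5, 6, 9, 8, 10, 4] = (0 7 9 10 4 3 1)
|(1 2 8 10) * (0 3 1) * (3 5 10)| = |(0 5 10)(1 2 8 3)| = 12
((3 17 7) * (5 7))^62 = ((3 17 5 7))^62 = (3 5)(7 17)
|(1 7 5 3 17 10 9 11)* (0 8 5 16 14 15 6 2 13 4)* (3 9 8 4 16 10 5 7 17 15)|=|(0 4)(1 17 5 9 11)(2 13 16 14 3 15 6)(7 10 8)|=210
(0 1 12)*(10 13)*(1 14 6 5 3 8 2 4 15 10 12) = (0 14 6 5 3 8 2 4 15 10 13 12) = [14, 1, 4, 8, 15, 3, 5, 7, 2, 9, 13, 11, 0, 12, 6, 10]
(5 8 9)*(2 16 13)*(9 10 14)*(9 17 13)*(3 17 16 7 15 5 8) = [0, 1, 7, 17, 4, 3, 6, 15, 10, 8, 14, 11, 12, 2, 16, 5, 9, 13] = (2 7 15 5 3 17 13)(8 10 14 16 9)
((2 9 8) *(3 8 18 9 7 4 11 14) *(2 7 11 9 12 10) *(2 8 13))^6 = (2 11 14 3 13)(4 7 8 10 12 18 9)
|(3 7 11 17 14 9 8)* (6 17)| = 8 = |(3 7 11 6 17 14 9 8)|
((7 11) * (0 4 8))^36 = ((0 4 8)(7 11))^36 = (11)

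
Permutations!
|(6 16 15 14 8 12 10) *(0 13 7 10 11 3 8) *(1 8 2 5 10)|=15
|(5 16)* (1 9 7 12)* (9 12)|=|(1 12)(5 16)(7 9)|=2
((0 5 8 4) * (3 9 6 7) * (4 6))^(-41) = ((0 5 8 6 7 3 9 4))^(-41) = (0 4 9 3 7 6 8 5)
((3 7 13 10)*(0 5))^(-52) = (13)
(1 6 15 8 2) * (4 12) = (1 6 15 8 2)(4 12) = [0, 6, 1, 3, 12, 5, 15, 7, 2, 9, 10, 11, 4, 13, 14, 8]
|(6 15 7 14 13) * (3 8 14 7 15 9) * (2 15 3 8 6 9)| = 4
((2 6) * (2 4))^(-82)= (2 4 6)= ((2 6 4))^(-82)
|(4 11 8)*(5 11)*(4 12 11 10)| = 3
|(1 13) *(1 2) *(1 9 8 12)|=6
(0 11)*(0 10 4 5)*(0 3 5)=(0 11 10 4)(3 5)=[11, 1, 2, 5, 0, 3, 6, 7, 8, 9, 4, 10]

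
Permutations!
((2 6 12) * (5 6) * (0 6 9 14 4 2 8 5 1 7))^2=(0 12 5 14 2 7 6 8 9 4 1)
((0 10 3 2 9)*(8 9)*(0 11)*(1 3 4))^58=(0 3 11 1 9 4 8 10 2)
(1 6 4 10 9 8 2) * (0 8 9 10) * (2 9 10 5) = (0 8 9 10 5 2 1 6 4) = [8, 6, 1, 3, 0, 2, 4, 7, 9, 10, 5]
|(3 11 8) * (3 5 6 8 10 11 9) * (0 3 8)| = 6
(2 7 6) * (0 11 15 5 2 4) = (0 11 15 5 2 7 6 4) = [11, 1, 7, 3, 0, 2, 4, 6, 8, 9, 10, 15, 12, 13, 14, 5]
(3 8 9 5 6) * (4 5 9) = (9)(3 8 4 5 6) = [0, 1, 2, 8, 5, 6, 3, 7, 4, 9]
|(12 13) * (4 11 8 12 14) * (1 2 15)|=|(1 2 15)(4 11 8 12 13 14)|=6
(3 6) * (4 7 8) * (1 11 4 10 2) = (1 11 4 7 8 10 2)(3 6) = [0, 11, 1, 6, 7, 5, 3, 8, 10, 9, 2, 4]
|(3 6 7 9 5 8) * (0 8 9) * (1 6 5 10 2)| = |(0 8 3 5 9 10 2 1 6 7)| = 10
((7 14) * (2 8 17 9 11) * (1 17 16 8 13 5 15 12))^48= (1 11 5)(2 15 17)(9 13 12)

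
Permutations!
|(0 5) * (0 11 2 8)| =5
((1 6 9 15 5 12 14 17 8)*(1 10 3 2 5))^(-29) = (1 15 9 6)(2 14 10 5 17 3 12 8)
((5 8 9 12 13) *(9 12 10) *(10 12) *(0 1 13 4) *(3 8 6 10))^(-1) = ((0 1 13 5 6 10 9 12 4)(3 8))^(-1) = (0 4 12 9 10 6 5 13 1)(3 8)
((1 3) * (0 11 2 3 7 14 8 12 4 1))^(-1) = ((0 11 2 3)(1 7 14 8 12 4))^(-1) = (0 3 2 11)(1 4 12 8 14 7)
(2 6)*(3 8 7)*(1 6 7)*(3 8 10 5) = [0, 6, 7, 10, 4, 3, 2, 8, 1, 9, 5] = (1 6 2 7 8)(3 10 5)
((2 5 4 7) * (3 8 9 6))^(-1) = (2 7 4 5)(3 6 9 8)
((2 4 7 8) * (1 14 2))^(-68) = ((1 14 2 4 7 8))^(-68) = (1 7 2)(4 14 8)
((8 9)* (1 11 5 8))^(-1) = ((1 11 5 8 9))^(-1) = (1 9 8 5 11)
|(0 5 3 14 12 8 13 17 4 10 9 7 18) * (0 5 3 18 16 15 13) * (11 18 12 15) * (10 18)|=55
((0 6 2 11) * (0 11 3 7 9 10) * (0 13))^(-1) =((0 6 2 3 7 9 10 13))^(-1) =(0 13 10 9 7 3 2 6)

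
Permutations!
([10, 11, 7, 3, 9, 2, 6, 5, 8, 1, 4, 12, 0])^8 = (0 10 4 9 1 11 12)(2 5 7)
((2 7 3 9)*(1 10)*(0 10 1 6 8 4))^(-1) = (0 4 8 6 10)(2 9 3 7)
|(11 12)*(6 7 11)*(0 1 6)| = |(0 1 6 7 11 12)| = 6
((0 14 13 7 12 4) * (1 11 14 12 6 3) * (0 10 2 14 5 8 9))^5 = ((0 12 4 10 2 14 13 7 6 3 1 11 5 8 9))^5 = (0 14 1)(2 3 9)(4 7 5)(6 8 10)(11 12 13)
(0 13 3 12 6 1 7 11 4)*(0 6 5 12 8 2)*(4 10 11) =(0 13 3 8 2)(1 7 4 6)(5 12)(10 11) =[13, 7, 0, 8, 6, 12, 1, 4, 2, 9, 11, 10, 5, 3]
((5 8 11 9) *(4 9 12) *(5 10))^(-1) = (4 12 11 8 5 10 9)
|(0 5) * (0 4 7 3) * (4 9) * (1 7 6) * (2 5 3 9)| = |(0 3)(1 7 9 4 6)(2 5)| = 10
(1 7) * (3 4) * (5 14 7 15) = (1 15 5 14 7)(3 4) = [0, 15, 2, 4, 3, 14, 6, 1, 8, 9, 10, 11, 12, 13, 7, 5]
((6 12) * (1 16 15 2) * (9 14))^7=(1 2 15 16)(6 12)(9 14)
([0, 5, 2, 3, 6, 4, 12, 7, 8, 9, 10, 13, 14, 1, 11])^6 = [0, 11, 2, 3, 1, 13, 5, 7, 8, 9, 10, 12, 4, 14, 6]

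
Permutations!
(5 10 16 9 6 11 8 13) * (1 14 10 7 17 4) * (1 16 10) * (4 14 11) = (1 11 8 13 5 7 17 14)(4 16 9 6) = [0, 11, 2, 3, 16, 7, 4, 17, 13, 6, 10, 8, 12, 5, 1, 15, 9, 14]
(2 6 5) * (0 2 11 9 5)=[2, 1, 6, 3, 4, 11, 0, 7, 8, 5, 10, 9]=(0 2 6)(5 11 9)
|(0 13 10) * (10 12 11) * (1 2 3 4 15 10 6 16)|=12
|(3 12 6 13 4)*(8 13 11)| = |(3 12 6 11 8 13 4)| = 7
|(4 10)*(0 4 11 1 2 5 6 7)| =9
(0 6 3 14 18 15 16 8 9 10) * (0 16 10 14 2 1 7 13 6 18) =(0 18 15 10 16 8 9 14)(1 7 13 6 3 2) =[18, 7, 1, 2, 4, 5, 3, 13, 9, 14, 16, 11, 12, 6, 0, 10, 8, 17, 15]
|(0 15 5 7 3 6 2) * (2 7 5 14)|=12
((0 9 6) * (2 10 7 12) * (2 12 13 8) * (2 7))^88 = (0 9 6)(7 13 8)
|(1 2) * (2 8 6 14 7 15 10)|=|(1 8 6 14 7 15 10 2)|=8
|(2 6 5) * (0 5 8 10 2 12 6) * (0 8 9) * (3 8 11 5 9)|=|(0 9)(2 11 5 12 6 3 8 10)|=8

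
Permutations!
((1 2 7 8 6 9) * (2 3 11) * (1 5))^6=(1 6 2)(3 9 7)(5 8 11)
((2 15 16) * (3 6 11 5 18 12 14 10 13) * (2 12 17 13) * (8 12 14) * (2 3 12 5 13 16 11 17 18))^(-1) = ((18)(2 15 11 13 12 8 5)(3 6 17 16 14 10))^(-1) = (18)(2 5 8 12 13 11 15)(3 10 14 16 17 6)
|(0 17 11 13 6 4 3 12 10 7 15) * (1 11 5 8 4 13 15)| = 12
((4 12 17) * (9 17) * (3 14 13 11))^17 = ((3 14 13 11)(4 12 9 17))^17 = (3 14 13 11)(4 12 9 17)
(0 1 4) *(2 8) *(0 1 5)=(0 5)(1 4)(2 8)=[5, 4, 8, 3, 1, 0, 6, 7, 2]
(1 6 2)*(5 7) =(1 6 2)(5 7) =[0, 6, 1, 3, 4, 7, 2, 5]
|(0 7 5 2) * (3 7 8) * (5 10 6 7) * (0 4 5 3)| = |(0 8)(2 4 5)(6 7 10)| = 6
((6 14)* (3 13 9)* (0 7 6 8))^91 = ((0 7 6 14 8)(3 13 9))^91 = (0 7 6 14 8)(3 13 9)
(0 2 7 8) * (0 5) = (0 2 7 8 5) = [2, 1, 7, 3, 4, 0, 6, 8, 5]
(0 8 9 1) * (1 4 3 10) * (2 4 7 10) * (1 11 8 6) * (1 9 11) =[6, 0, 4, 2, 3, 5, 9, 10, 11, 7, 1, 8] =(0 6 9 7 10 1)(2 4 3)(8 11)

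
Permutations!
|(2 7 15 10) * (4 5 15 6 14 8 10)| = 6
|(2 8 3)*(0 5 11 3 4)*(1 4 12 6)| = 10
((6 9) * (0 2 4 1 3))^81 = (0 2 4 1 3)(6 9) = ((0 2 4 1 3)(6 9))^81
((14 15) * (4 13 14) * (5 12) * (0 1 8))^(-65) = ((0 1 8)(4 13 14 15)(5 12))^(-65) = (0 1 8)(4 15 14 13)(5 12)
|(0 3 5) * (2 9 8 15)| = |(0 3 5)(2 9 8 15)| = 12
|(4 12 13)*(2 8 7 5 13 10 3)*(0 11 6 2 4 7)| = |(0 11 6 2 8)(3 4 12 10)(5 13 7)| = 60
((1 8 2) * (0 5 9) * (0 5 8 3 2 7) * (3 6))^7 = (0 8 7)(1 2 3 6)(5 9)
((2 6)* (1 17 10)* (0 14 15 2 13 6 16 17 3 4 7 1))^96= (0 17 2 14 10 16 15)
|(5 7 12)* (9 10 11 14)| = |(5 7 12)(9 10 11 14)| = 12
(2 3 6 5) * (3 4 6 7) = (2 4 6 5)(3 7) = [0, 1, 4, 7, 6, 2, 5, 3]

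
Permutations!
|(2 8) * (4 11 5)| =6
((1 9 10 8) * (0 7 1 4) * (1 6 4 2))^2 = (0 6)(1 10 2 9 8)(4 7)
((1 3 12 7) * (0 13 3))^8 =(0 3 7)(1 13 12)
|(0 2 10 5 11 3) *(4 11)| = 7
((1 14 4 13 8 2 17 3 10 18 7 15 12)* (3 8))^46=(1 18 4 15 3)(2 17 8)(7 13 12 10 14)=((1 14 4 13 3 10 18 7 15 12)(2 17 8))^46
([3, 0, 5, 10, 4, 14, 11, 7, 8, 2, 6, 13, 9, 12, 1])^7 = (0 9 10 5 11 1 12 3 2 6 14 13)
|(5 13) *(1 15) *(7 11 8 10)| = |(1 15)(5 13)(7 11 8 10)| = 4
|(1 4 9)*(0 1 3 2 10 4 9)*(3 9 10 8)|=|(0 1 10 4)(2 8 3)|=12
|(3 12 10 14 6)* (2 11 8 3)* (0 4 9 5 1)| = 40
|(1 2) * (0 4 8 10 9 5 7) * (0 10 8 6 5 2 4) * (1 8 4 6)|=9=|(1 6 5 7 10 9 2 8 4)|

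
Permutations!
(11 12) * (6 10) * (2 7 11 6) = (2 7 11 12 6 10) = [0, 1, 7, 3, 4, 5, 10, 11, 8, 9, 2, 12, 6]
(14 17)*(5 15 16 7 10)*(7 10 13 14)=(5 15 16 10)(7 13 14 17)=[0, 1, 2, 3, 4, 15, 6, 13, 8, 9, 5, 11, 12, 14, 17, 16, 10, 7]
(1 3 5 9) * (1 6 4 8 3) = [0, 1, 2, 5, 8, 9, 4, 7, 3, 6] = (3 5 9 6 4 8)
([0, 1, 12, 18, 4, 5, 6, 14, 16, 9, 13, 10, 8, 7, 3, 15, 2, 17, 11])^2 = [0, 1, 8, 11, 4, 5, 6, 3, 2, 9, 7, 13, 16, 14, 18, 15, 12, 17, 10]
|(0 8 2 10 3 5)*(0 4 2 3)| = |(0 8 3 5 4 2 10)| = 7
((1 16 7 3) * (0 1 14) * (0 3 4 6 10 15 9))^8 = ((0 1 16 7 4 6 10 15 9)(3 14))^8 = (0 9 15 10 6 4 7 16 1)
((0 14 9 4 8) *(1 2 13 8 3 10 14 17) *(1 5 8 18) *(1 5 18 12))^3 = ((0 17 18 5 8)(1 2 13 12)(3 10 14 9 4))^3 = (0 5 17 8 18)(1 12 13 2)(3 9 10 4 14)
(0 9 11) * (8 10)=(0 9 11)(8 10)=[9, 1, 2, 3, 4, 5, 6, 7, 10, 11, 8, 0]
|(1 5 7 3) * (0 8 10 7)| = 7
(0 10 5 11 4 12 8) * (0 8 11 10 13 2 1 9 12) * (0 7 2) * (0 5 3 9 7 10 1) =[13, 7, 0, 9, 10, 1, 6, 2, 8, 12, 3, 4, 11, 5] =(0 13 5 1 7 2)(3 9 12 11 4 10)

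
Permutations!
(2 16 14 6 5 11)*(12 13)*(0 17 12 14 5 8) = (0 17 12 13 14 6 8)(2 16 5 11) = [17, 1, 16, 3, 4, 11, 8, 7, 0, 9, 10, 2, 13, 14, 6, 15, 5, 12]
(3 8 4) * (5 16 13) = [0, 1, 2, 8, 3, 16, 6, 7, 4, 9, 10, 11, 12, 5, 14, 15, 13] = (3 8 4)(5 16 13)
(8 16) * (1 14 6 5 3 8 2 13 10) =(1 14 6 5 3 8 16 2 13 10) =[0, 14, 13, 8, 4, 3, 5, 7, 16, 9, 1, 11, 12, 10, 6, 15, 2]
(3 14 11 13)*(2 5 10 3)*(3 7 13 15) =(2 5 10 7 13)(3 14 11 15) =[0, 1, 5, 14, 4, 10, 6, 13, 8, 9, 7, 15, 12, 2, 11, 3]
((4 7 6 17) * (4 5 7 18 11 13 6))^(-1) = (4 7 5 17 6 13 11 18)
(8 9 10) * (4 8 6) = (4 8 9 10 6) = [0, 1, 2, 3, 8, 5, 4, 7, 9, 10, 6]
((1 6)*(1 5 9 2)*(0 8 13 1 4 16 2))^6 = ((0 8 13 1 6 5 9)(2 4 16))^6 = (16)(0 9 5 6 1 13 8)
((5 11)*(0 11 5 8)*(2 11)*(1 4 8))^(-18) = ((0 2 11 1 4 8))^(-18) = (11)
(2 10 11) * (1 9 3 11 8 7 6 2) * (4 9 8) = (1 8 7 6 2 10 4 9 3 11) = [0, 8, 10, 11, 9, 5, 2, 6, 7, 3, 4, 1]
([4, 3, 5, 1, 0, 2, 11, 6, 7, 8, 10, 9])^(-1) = (0 4)(1 3)(2 5)(6 7 8 9 11)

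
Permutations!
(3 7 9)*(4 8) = (3 7 9)(4 8) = [0, 1, 2, 7, 8, 5, 6, 9, 4, 3]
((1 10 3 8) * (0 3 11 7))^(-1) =((0 3 8 1 10 11 7))^(-1) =(0 7 11 10 1 8 3)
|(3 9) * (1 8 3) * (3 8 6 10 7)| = 6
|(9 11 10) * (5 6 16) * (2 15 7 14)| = 12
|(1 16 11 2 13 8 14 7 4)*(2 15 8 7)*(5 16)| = 11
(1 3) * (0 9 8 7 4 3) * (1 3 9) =[1, 0, 2, 3, 9, 5, 6, 4, 7, 8] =(0 1)(4 9 8 7)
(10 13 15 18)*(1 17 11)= [0, 17, 2, 3, 4, 5, 6, 7, 8, 9, 13, 1, 12, 15, 14, 18, 16, 11, 10]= (1 17 11)(10 13 15 18)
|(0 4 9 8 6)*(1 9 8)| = 4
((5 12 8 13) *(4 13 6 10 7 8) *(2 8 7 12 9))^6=((2 8 6 10 12 4 13 5 9))^6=(2 13 10)(4 6 9)(5 12 8)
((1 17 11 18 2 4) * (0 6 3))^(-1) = ((0 6 3)(1 17 11 18 2 4))^(-1) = (0 3 6)(1 4 2 18 11 17)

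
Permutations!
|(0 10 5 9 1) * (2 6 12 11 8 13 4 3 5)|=|(0 10 2 6 12 11 8 13 4 3 5 9 1)|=13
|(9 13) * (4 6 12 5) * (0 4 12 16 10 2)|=6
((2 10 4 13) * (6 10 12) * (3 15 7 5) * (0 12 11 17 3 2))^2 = ((0 12 6 10 4 13)(2 11 17 3 15 7 5))^2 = (0 6 4)(2 17 15 5 11 3 7)(10 13 12)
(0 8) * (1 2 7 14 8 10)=(0 10 1 2 7 14 8)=[10, 2, 7, 3, 4, 5, 6, 14, 0, 9, 1, 11, 12, 13, 8]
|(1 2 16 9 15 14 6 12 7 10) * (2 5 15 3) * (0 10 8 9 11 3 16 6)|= |(0 10 1 5 15 14)(2 6 12 7 8 9 16 11 3)|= 18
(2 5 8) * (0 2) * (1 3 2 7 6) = (0 7 6 1 3 2 5 8) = [7, 3, 5, 2, 4, 8, 1, 6, 0]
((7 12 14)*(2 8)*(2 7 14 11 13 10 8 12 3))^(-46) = (14)(2 11 10 7)(3 12 13 8)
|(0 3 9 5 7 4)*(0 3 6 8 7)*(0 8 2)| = 6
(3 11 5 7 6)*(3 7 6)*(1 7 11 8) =(1 7 3 8)(5 6 11) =[0, 7, 2, 8, 4, 6, 11, 3, 1, 9, 10, 5]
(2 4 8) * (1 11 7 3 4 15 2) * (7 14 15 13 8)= (1 11 14 15 2 13 8)(3 4 7)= [0, 11, 13, 4, 7, 5, 6, 3, 1, 9, 10, 14, 12, 8, 15, 2]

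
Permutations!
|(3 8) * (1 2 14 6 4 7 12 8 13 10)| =11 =|(1 2 14 6 4 7 12 8 3 13 10)|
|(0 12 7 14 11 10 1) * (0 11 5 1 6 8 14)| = 21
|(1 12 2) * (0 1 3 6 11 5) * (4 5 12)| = 20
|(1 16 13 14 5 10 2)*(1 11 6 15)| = 10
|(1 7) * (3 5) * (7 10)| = |(1 10 7)(3 5)| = 6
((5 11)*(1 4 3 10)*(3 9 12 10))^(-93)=((1 4 9 12 10)(5 11))^(-93)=(1 9 10 4 12)(5 11)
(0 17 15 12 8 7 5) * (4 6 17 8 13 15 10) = [8, 1, 2, 3, 6, 0, 17, 5, 7, 9, 4, 11, 13, 15, 14, 12, 16, 10] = (0 8 7 5)(4 6 17 10)(12 13 15)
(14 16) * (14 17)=[0, 1, 2, 3, 4, 5, 6, 7, 8, 9, 10, 11, 12, 13, 16, 15, 17, 14]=(14 16 17)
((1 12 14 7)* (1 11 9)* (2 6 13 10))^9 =(1 7)(2 6 13 10)(9 14)(11 12)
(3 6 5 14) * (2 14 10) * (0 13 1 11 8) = [13, 11, 14, 6, 4, 10, 5, 7, 0, 9, 2, 8, 12, 1, 3] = (0 13 1 11 8)(2 14 3 6 5 10)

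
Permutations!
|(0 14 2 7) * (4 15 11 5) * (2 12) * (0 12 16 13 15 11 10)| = |(0 14 16 13 15 10)(2 7 12)(4 11 5)| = 6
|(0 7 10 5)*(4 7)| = 5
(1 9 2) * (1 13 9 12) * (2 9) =(1 12)(2 13) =[0, 12, 13, 3, 4, 5, 6, 7, 8, 9, 10, 11, 1, 2]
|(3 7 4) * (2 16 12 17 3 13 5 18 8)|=11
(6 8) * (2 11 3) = (2 11 3)(6 8) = [0, 1, 11, 2, 4, 5, 8, 7, 6, 9, 10, 3]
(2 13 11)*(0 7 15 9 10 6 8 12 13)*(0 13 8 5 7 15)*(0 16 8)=(0 15 9 10 6 5 7 16 8 12)(2 13 11)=[15, 1, 13, 3, 4, 7, 5, 16, 12, 10, 6, 2, 0, 11, 14, 9, 8]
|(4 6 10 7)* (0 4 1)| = |(0 4 6 10 7 1)| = 6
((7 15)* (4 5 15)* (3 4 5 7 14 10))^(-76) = (3 4 7 5 15 14 10)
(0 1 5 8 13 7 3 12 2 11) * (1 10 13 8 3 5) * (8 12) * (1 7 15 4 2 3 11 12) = (0 10 13 15 4 2 12 3 8 1 7 5 11) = [10, 7, 12, 8, 2, 11, 6, 5, 1, 9, 13, 0, 3, 15, 14, 4]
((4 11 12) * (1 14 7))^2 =(1 7 14)(4 12 11)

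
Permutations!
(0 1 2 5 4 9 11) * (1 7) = [7, 2, 5, 3, 9, 4, 6, 1, 8, 11, 10, 0] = (0 7 1 2 5 4 9 11)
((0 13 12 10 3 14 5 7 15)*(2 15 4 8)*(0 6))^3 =((0 13 12 10 3 14 5 7 4 8 2 15 6))^3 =(0 10 5 8 6 12 14 4 15 13 3 7 2)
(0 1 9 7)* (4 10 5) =(0 1 9 7)(4 10 5) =[1, 9, 2, 3, 10, 4, 6, 0, 8, 7, 5]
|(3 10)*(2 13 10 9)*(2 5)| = |(2 13 10 3 9 5)| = 6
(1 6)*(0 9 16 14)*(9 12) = (0 12 9 16 14)(1 6) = [12, 6, 2, 3, 4, 5, 1, 7, 8, 16, 10, 11, 9, 13, 0, 15, 14]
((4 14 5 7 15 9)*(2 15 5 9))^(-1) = ((2 15)(4 14 9)(5 7))^(-1) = (2 15)(4 9 14)(5 7)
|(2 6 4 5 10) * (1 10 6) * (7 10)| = 12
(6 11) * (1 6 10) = [0, 6, 2, 3, 4, 5, 11, 7, 8, 9, 1, 10] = (1 6 11 10)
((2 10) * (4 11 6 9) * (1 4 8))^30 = (11)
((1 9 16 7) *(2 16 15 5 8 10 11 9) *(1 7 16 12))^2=(16)(1 12 2)(5 10 9)(8 11 15)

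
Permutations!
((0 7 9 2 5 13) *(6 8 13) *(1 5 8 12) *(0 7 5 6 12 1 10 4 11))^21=((0 5 12 10 4 11)(1 6)(2 8 13 7 9))^21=(0 10)(1 6)(2 8 13 7 9)(4 5)(11 12)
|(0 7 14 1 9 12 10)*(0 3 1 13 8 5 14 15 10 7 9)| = |(0 9 12 7 15 10 3 1)(5 14 13 8)| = 8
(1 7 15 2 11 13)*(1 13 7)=(2 11 7 15)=[0, 1, 11, 3, 4, 5, 6, 15, 8, 9, 10, 7, 12, 13, 14, 2]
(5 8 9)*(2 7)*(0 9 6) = (0 9 5 8 6)(2 7) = [9, 1, 7, 3, 4, 8, 0, 2, 6, 5]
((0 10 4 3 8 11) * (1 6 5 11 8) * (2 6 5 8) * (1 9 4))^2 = ((0 10 1 5 11)(2 6 8)(3 9 4))^2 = (0 1 11 10 5)(2 8 6)(3 4 9)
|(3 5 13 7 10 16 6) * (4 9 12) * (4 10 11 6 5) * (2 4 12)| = |(2 4 9)(3 12 10 16 5 13 7 11 6)| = 9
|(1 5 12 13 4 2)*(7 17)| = 6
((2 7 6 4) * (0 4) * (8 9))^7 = ((0 4 2 7 6)(8 9))^7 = (0 2 6 4 7)(8 9)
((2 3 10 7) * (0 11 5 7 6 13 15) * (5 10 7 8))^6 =(15)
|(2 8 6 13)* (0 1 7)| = |(0 1 7)(2 8 6 13)| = 12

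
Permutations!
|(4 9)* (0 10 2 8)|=4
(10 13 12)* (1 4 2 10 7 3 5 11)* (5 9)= (1 4 2 10 13 12 7 3 9 5 11)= [0, 4, 10, 9, 2, 11, 6, 3, 8, 5, 13, 1, 7, 12]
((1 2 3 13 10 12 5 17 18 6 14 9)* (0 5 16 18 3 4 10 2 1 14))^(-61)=((0 5 17 3 13 2 4 10 12 16 18 6)(9 14))^(-61)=(0 6 18 16 12 10 4 2 13 3 17 5)(9 14)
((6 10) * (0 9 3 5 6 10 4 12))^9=(0 3 6 12 9 5 4)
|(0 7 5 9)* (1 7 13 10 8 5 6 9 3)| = 10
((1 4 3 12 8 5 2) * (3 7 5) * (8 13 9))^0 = ((1 4 7 5 2)(3 12 13 9 8))^0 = (13)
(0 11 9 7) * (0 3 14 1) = (0 11 9 7 3 14 1) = [11, 0, 2, 14, 4, 5, 6, 3, 8, 7, 10, 9, 12, 13, 1]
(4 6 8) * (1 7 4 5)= (1 7 4 6 8 5)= [0, 7, 2, 3, 6, 1, 8, 4, 5]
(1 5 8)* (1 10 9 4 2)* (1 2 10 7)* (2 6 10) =(1 5 8 7)(2 6 10 9 4) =[0, 5, 6, 3, 2, 8, 10, 1, 7, 4, 9]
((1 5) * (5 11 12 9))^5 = (12)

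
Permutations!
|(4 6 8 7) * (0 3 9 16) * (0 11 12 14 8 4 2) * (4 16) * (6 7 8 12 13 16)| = 6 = |(0 3 9 4 7 2)(11 13 16)(12 14)|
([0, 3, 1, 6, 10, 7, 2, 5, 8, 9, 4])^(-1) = (1 2 6 3)(4 10)(5 7)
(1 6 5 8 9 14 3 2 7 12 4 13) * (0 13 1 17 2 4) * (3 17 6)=(0 13 6 5 8 9 14 17 2 7 12)(1 3 4)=[13, 3, 7, 4, 1, 8, 5, 12, 9, 14, 10, 11, 0, 6, 17, 15, 16, 2]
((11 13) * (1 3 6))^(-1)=((1 3 6)(11 13))^(-1)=(1 6 3)(11 13)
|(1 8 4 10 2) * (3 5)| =10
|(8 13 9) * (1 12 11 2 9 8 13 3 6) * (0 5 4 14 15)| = |(0 5 4 14 15)(1 12 11 2 9 13 8 3 6)| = 45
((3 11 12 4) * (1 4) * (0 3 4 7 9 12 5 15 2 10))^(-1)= (0 10 2 15 5 11 3)(1 12 9 7)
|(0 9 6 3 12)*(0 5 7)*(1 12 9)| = |(0 1 12 5 7)(3 9 6)| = 15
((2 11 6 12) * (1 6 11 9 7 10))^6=(1 10 7 9 2 12 6)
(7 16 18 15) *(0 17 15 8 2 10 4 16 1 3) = (0 17 15 7 1 3)(2 10 4 16 18 8) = [17, 3, 10, 0, 16, 5, 6, 1, 2, 9, 4, 11, 12, 13, 14, 7, 18, 15, 8]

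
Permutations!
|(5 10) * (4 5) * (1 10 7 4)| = 6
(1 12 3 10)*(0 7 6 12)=[7, 0, 2, 10, 4, 5, 12, 6, 8, 9, 1, 11, 3]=(0 7 6 12 3 10 1)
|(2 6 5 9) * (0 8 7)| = 12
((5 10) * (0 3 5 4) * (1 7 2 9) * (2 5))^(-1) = (0 4 10 5 7 1 9 2 3) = ((0 3 2 9 1 7 5 10 4))^(-1)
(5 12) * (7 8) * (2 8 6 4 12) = (2 8 7 6 4 12 5) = [0, 1, 8, 3, 12, 2, 4, 6, 7, 9, 10, 11, 5]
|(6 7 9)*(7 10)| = |(6 10 7 9)| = 4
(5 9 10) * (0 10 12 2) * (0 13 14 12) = (0 10 5 9)(2 13 14 12) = [10, 1, 13, 3, 4, 9, 6, 7, 8, 0, 5, 11, 2, 14, 12]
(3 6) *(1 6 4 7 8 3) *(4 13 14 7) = (1 6)(3 13 14 7 8) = [0, 6, 2, 13, 4, 5, 1, 8, 3, 9, 10, 11, 12, 14, 7]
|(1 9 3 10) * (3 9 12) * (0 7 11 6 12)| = 8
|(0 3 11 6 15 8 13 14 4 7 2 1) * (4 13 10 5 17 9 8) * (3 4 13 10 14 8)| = |(0 4 7 2 1)(3 11 6 15 13 8 14 10 5 17 9)| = 55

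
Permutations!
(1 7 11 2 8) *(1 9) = (1 7 11 2 8 9) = [0, 7, 8, 3, 4, 5, 6, 11, 9, 1, 10, 2]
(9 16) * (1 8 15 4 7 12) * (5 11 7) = (1 8 15 4 5 11 7 12)(9 16) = [0, 8, 2, 3, 5, 11, 6, 12, 15, 16, 10, 7, 1, 13, 14, 4, 9]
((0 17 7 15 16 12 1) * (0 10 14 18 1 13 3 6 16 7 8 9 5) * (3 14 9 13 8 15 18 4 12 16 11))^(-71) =(0 17 15 7 18 1 10 9 5)(3 6 11)(4 14 13 8 12)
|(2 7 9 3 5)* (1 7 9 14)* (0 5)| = 15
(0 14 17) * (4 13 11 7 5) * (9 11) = (0 14 17)(4 13 9 11 7 5) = [14, 1, 2, 3, 13, 4, 6, 5, 8, 11, 10, 7, 12, 9, 17, 15, 16, 0]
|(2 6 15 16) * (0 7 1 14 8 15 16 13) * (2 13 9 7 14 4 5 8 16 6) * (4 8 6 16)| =35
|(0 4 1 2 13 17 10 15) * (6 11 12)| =|(0 4 1 2 13 17 10 15)(6 11 12)| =24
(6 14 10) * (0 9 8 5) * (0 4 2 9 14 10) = (0 14)(2 9 8 5 4)(6 10) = [14, 1, 9, 3, 2, 4, 10, 7, 5, 8, 6, 11, 12, 13, 0]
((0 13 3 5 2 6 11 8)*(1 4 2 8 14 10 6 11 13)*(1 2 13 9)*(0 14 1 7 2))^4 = (1 5 6 11 3 10 2 13 14 7 4 8 9)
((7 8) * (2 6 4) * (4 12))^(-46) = ((2 6 12 4)(7 8))^(-46) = (2 12)(4 6)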